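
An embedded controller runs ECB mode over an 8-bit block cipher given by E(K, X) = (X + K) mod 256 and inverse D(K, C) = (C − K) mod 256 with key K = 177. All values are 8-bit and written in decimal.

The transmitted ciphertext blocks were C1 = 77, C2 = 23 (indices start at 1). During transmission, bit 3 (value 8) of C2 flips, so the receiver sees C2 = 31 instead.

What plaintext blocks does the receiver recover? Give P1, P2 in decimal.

ECB decryption: P_i = D(K, C_i).
Only C2 changed, to 31. In ECB, a change in C_i affects only P_i. Decrypting the received ciphertext:
P1: D(K, 77) = 156.
P2: D(K, 31) = 110.
Blocks that differ from the original plaintext: P2.

P1 = 156, P2 = 110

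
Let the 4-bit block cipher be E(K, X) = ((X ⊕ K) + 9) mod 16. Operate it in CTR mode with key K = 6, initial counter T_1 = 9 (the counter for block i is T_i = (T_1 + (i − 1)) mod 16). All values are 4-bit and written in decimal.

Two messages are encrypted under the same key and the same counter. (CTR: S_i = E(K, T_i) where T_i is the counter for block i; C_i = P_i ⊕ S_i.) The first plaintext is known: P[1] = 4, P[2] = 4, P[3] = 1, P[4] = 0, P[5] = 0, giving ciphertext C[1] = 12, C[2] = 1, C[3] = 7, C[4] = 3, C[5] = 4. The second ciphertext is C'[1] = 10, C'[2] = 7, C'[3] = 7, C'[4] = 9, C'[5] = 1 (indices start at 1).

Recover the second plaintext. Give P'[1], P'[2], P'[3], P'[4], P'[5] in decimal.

P'[1] = 2, P'[2] = 2, P'[3] = 1, P'[4] = 10, P'[5] = 5

In CTR with a reused counter, both messages share the same keystream S_i, so C_i ⊕ C'_i = P_i ⊕ P'_i and thus P'_i = P_i ⊕ C_i ⊕ C'_i.
P'[1]: 4 ⊕ 12 ⊕ 10 = 2.
P'[2]: 4 ⊕ 1 ⊕ 7 = 2.
P'[3]: 1 ⊕ 7 ⊕ 7 = 1.
P'[4]: 0 ⊕ 3 ⊕ 9 = 10.
P'[5]: 0 ⊕ 4 ⊕ 1 = 5.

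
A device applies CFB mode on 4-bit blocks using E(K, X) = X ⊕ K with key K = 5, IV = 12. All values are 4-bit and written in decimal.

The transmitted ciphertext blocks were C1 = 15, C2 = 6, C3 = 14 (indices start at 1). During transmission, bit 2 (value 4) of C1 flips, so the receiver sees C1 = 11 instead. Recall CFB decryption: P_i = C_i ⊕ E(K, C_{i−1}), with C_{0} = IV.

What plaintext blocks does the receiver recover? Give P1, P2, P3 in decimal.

P1 = 2, P2 = 8, P3 = 13

Only C1 changed, to 11. In CFB, a change in C_i flips the same bit in P_i and garbles P_{i+1}. Decrypting the received ciphertext:
P1: E(K, 12) = 9; 11 ⊕ 9 = 2.
P2: E(K, 11) = 14; 6 ⊕ 14 = 8.
P3: E(K, 6) = 3; 14 ⊕ 3 = 13.
Blocks that differ from the original plaintext: P1, P2.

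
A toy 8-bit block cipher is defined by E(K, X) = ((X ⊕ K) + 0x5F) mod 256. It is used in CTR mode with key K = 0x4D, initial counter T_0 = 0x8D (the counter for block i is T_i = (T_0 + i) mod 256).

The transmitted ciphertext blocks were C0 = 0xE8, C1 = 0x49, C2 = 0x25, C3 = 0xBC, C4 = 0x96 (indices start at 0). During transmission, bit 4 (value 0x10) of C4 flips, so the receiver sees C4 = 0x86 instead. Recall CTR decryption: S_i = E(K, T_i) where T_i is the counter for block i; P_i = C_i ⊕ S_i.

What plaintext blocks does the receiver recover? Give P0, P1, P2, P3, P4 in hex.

P0 = 0xF7, P1 = 0x6B, P2 = 0x04, P3 = 0x80, P4 = 0xBD

Only C4 changed, to 0x86. In CTR, a change in C_i flips the same bit in P_i only; the keystream is unaffected. Decrypting the received ciphertext:
P0: T = 0x8D, S = E(K, T) = 0x1F; 0xE8 ⊕ 0x1F = 0xF7.
P1: T = 0x8E, S = E(K, T) = 0x22; 0x49 ⊕ 0x22 = 0x6B.
P2: T = 0x8F, S = E(K, T) = 0x21; 0x25 ⊕ 0x21 = 0x04.
P3: T = 0x90, S = E(K, T) = 0x3C; 0xBC ⊕ 0x3C = 0x80.
P4: T = 0x91, S = E(K, T) = 0x3B; 0x86 ⊕ 0x3B = 0xBD.
Blocks that differ from the original plaintext: P4.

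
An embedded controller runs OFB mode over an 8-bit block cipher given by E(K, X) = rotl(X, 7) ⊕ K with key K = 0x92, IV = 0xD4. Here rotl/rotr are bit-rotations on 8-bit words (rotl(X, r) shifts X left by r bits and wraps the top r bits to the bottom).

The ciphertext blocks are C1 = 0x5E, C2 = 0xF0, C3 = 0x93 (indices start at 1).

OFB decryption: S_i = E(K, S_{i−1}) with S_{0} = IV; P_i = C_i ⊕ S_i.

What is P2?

P2 = 0x1E

P1: S = E(K, 0xD4) = 0xF8; 0x5E ⊕ 0xF8 = 0xA6.
P2: S = E(K, 0xF8) = 0xEE; 0xF0 ⊕ 0xEE = 0x1E.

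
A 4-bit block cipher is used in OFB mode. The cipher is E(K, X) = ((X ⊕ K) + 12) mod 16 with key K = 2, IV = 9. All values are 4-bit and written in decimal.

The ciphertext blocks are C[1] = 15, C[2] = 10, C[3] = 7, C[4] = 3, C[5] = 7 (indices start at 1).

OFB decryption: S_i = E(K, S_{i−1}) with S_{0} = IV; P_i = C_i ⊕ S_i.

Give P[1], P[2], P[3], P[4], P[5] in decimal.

P[1] = 8, P[2] = 11, P[3] = 8, P[4] = 10, P[5] = 0

P[1]: S = E(K, 9) = 7; 15 ⊕ 7 = 8.
P[2]: S = E(K, 7) = 1; 10 ⊕ 1 = 11.
P[3]: S = E(K, 1) = 15; 7 ⊕ 15 = 8.
P[4]: S = E(K, 15) = 9; 3 ⊕ 9 = 10.
P[5]: S = E(K, 9) = 7; 7 ⊕ 7 = 0.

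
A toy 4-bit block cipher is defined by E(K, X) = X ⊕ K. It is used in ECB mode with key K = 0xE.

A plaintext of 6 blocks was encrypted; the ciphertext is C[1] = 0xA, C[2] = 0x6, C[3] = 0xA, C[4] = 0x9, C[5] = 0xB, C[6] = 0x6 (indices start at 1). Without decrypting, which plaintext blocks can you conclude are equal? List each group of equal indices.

ECB encrypts each block independently with the same key, so equal ciphertext blocks imply equal plaintext blocks.
C[1] = C[3] = 0xA, so P[1] = P[3].
C[2] = C[6] = 0x6, so P[2] = P[6].

P[1] = P[3]; P[2] = P[6]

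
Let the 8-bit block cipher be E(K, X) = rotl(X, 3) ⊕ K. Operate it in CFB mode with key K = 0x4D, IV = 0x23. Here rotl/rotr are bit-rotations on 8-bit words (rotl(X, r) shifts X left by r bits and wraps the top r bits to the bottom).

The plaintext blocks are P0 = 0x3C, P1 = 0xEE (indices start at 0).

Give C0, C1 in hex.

CFB encryption: C_i = P_i ⊕ E(K, C_{i−1}), with C_{−1} = IV.
C0: E(K, 0x23) = 0x54; 0x3C ⊕ 0x54 = 0x68.
C1: E(K, 0x68) = 0x0E; 0xEE ⊕ 0x0E = 0xE0.

C0 = 0x68, C1 = 0xE0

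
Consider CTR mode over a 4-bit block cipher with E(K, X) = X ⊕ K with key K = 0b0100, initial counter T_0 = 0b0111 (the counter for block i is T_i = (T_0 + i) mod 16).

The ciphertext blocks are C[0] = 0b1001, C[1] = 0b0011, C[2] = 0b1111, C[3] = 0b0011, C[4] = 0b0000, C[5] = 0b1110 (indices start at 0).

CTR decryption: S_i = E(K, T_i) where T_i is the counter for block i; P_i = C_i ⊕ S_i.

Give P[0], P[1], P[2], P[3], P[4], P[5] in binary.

P[0]: T = 0b0111, S = E(K, T) = 0b0011; 0b1001 ⊕ 0b0011 = 0b1010.
P[1]: T = 0b1000, S = E(K, T) = 0b1100; 0b0011 ⊕ 0b1100 = 0b1111.
P[2]: T = 0b1001, S = E(K, T) = 0b1101; 0b1111 ⊕ 0b1101 = 0b0010.
P[3]: T = 0b1010, S = E(K, T) = 0b1110; 0b0011 ⊕ 0b1110 = 0b1101.
P[4]: T = 0b1011, S = E(K, T) = 0b1111; 0b0000 ⊕ 0b1111 = 0b1111.
P[5]: T = 0b1100, S = E(K, T) = 0b1000; 0b1110 ⊕ 0b1000 = 0b0110.

P[0] = 0b1010, P[1] = 0b1111, P[2] = 0b0010, P[3] = 0b1101, P[4] = 0b1111, P[5] = 0b0110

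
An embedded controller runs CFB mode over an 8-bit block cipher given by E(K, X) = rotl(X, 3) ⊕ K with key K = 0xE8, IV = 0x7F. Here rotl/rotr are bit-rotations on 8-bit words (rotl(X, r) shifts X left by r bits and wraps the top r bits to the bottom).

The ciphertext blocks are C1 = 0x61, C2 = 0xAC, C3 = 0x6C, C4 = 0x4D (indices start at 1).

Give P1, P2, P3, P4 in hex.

CFB decryption: P_i = C_i ⊕ E(K, C_{i−1}), with C_{0} = IV.
P1: E(K, 0x7F) = 0x13; 0x61 ⊕ 0x13 = 0x72.
P2: E(K, 0x61) = 0xE3; 0xAC ⊕ 0xE3 = 0x4F.
P3: E(K, 0xAC) = 0x8D; 0x6C ⊕ 0x8D = 0xE1.
P4: E(K, 0x6C) = 0x8B; 0x4D ⊕ 0x8B = 0xC6.

P1 = 0x72, P2 = 0x4F, P3 = 0xE1, P4 = 0xC6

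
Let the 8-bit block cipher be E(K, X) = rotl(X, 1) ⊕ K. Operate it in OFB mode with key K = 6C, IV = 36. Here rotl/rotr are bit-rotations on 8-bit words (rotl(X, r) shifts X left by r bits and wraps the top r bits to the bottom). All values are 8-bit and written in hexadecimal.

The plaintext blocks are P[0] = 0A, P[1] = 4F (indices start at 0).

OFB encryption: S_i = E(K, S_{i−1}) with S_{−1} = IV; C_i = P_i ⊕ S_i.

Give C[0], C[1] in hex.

C[0]: S = E(K, 36) = 00; 0A ⊕ 00 = 0A.
C[1]: S = E(K, 00) = 6C; 4F ⊕ 6C = 23.

C[0] = 0A, C[1] = 23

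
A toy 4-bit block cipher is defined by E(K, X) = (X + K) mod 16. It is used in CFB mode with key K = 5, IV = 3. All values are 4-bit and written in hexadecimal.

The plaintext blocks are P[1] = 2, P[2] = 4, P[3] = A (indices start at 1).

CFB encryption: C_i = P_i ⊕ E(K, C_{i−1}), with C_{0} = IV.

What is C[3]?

C[3] = A

C[1]: E(K, 3) = 8; 2 ⊕ 8 = A.
C[2]: E(K, A) = F; 4 ⊕ F = B.
C[3]: E(K, B) = 0; A ⊕ 0 = A.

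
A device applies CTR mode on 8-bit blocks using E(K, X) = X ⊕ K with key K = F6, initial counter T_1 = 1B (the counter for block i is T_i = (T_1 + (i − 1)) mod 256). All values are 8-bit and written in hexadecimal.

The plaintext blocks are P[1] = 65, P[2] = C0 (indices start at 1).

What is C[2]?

C[2] = 2A

CTR encryption: S_i = E(K, T_i) where T_i is the counter for block i; C_i = P_i ⊕ S_i.
C[1]: T = 1B, S = E(K, T) = ED; 65 ⊕ ED = 88.
C[2]: T = 1C, S = E(K, T) = EA; C0 ⊕ EA = 2A.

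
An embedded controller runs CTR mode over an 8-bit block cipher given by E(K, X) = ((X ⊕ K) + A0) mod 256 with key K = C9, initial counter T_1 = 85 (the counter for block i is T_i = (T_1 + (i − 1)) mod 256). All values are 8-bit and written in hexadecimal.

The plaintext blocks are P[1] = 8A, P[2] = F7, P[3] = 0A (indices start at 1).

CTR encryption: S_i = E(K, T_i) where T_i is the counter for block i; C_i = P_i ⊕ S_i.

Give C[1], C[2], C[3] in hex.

C[1]: T = 85, S = E(K, T) = EC; 8A ⊕ EC = 66.
C[2]: T = 86, S = E(K, T) = EF; F7 ⊕ EF = 18.
C[3]: T = 87, S = E(K, T) = EE; 0A ⊕ EE = E4.

C[1] = 66, C[2] = 18, C[3] = E4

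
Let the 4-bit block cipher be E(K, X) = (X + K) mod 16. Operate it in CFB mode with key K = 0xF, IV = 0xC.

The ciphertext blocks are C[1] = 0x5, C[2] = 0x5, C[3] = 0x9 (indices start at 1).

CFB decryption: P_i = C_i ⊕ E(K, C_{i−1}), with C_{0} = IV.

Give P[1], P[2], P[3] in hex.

P[1]: E(K, 0xC) = 0xB; 0x5 ⊕ 0xB = 0xE.
P[2]: E(K, 0x5) = 0x4; 0x5 ⊕ 0x4 = 0x1.
P[3]: E(K, 0x5) = 0x4; 0x9 ⊕ 0x4 = 0xD.

P[1] = 0xE, P[2] = 0x1, P[3] = 0xD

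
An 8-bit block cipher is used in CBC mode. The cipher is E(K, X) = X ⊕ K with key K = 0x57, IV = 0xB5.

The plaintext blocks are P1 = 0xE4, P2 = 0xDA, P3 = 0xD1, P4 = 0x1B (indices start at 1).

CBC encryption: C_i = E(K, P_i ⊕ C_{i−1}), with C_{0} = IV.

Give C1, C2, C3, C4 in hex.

C1 = 0x06, C2 = 0x8B, C3 = 0x0D, C4 = 0x41

C1: P1 ⊕ 0xB5 = 0x51; E(K, 0x51) = 0x06.
C2: P2 ⊕ 0x06 = 0xDC; E(K, 0xDC) = 0x8B.
C3: P3 ⊕ 0x8B = 0x5A; E(K, 0x5A) = 0x0D.
C4: P4 ⊕ 0x0D = 0x16; E(K, 0x16) = 0x41.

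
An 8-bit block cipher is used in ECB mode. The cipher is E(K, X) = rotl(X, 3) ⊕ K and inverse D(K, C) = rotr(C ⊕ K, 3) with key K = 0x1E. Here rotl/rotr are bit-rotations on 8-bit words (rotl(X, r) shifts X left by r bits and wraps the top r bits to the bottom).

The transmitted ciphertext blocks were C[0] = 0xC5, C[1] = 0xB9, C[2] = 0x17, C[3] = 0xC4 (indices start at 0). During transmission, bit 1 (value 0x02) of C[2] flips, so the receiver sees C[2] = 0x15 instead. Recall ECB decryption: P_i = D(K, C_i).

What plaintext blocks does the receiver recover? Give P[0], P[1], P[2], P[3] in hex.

P[0] = 0x7B, P[1] = 0xF4, P[2] = 0x61, P[3] = 0x5B

Only C[2] changed, to 0x15. In ECB, a change in C_i affects only P_i. Decrypting the received ciphertext:
P[0]: D(K, 0xC5) = 0x7B.
P[1]: D(K, 0xB9) = 0xF4.
P[2]: D(K, 0x15) = 0x61.
P[3]: D(K, 0xC4) = 0x5B.
Blocks that differ from the original plaintext: P[2].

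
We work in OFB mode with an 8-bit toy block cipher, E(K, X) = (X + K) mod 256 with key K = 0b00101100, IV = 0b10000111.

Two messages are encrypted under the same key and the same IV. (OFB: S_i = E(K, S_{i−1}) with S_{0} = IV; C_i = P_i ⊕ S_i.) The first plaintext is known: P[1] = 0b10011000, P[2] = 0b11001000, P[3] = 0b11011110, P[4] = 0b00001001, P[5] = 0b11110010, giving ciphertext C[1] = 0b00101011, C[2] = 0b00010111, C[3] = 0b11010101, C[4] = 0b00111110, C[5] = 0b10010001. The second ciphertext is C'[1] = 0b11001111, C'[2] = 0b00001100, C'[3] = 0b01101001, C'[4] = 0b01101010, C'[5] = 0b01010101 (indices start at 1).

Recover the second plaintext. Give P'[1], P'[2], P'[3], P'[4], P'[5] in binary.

P'[1] = 0b01111100, P'[2] = 0b11010011, P'[3] = 0b01100010, P'[4] = 0b01011101, P'[5] = 0b00110110

In OFB with a reused IV, both messages share the same keystream S_i, so C_i ⊕ C'_i = P_i ⊕ P'_i and thus P'_i = P_i ⊕ C_i ⊕ C'_i.
P'[1]: 0b10011000 ⊕ 0b00101011 ⊕ 0b11001111 = 0b01111100.
P'[2]: 0b11001000 ⊕ 0b00010111 ⊕ 0b00001100 = 0b11010011.
P'[3]: 0b11011110 ⊕ 0b11010101 ⊕ 0b01101001 = 0b01100010.
P'[4]: 0b00001001 ⊕ 0b00111110 ⊕ 0b01101010 = 0b01011101.
P'[5]: 0b11110010 ⊕ 0b10010001 ⊕ 0b01010101 = 0b00110110.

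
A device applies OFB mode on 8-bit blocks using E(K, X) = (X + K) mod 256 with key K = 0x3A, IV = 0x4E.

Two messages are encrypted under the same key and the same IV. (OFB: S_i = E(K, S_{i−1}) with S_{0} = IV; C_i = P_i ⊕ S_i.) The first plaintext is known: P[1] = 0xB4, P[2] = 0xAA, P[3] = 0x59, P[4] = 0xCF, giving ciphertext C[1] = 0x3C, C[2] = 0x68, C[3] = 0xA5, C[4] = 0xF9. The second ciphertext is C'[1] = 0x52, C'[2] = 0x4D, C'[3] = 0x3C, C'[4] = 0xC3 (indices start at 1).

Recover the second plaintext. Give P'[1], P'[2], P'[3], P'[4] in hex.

P'[1] = 0xDA, P'[2] = 0x8F, P'[3] = 0xC0, P'[4] = 0xF5

In OFB with a reused IV, both messages share the same keystream S_i, so C_i ⊕ C'_i = P_i ⊕ P'_i and thus P'_i = P_i ⊕ C_i ⊕ C'_i.
P'[1]: 0xB4 ⊕ 0x3C ⊕ 0x52 = 0xDA.
P'[2]: 0xAA ⊕ 0x68 ⊕ 0x4D = 0x8F.
P'[3]: 0x59 ⊕ 0xA5 ⊕ 0x3C = 0xC0.
P'[4]: 0xCF ⊕ 0xF9 ⊕ 0xC3 = 0xF5.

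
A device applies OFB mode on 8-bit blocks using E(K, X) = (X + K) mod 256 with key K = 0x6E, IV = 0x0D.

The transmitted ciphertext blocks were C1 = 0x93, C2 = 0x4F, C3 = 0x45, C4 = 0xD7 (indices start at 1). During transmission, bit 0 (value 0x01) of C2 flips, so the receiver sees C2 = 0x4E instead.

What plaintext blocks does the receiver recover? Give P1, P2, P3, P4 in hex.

P1 = 0xE8, P2 = 0xA7, P3 = 0x12, P4 = 0x12

OFB decryption: S_i = E(K, S_{i−1}) with S_{0} = IV; P_i = C_i ⊕ S_i.
Only C2 changed, to 0x4E. In OFB, a change in C_i flips the same bit in P_i only; the keystream is unaffected. Decrypting the received ciphertext:
P1: S = E(K, 0x0D) = 0x7B; 0x93 ⊕ 0x7B = 0xE8.
P2: S = E(K, 0x7B) = 0xE9; 0x4E ⊕ 0xE9 = 0xA7.
P3: S = E(K, 0xE9) = 0x57; 0x45 ⊕ 0x57 = 0x12.
P4: S = E(K, 0x57) = 0xC5; 0xD7 ⊕ 0xC5 = 0x12.
Blocks that differ from the original plaintext: P2.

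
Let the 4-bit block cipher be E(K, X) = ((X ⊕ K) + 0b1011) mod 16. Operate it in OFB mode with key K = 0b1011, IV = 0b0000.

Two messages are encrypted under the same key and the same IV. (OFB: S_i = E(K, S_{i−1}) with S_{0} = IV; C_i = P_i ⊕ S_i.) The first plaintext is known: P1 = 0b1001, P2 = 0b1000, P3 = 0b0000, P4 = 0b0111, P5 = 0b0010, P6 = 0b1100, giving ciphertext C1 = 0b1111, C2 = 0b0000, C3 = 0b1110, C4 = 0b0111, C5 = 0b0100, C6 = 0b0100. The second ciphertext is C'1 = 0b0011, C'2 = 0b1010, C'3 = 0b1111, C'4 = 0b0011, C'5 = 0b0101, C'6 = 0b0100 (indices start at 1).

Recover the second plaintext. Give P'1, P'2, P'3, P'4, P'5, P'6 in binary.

In OFB with a reused IV, both messages share the same keystream S_i, so C_i ⊕ C'_i = P_i ⊕ P'_i and thus P'_i = P_i ⊕ C_i ⊕ C'_i.
P'1: 0b1001 ⊕ 0b1111 ⊕ 0b0011 = 0b0101.
P'2: 0b1000 ⊕ 0b0000 ⊕ 0b1010 = 0b0010.
P'3: 0b0000 ⊕ 0b1110 ⊕ 0b1111 = 0b0001.
P'4: 0b0111 ⊕ 0b0111 ⊕ 0b0011 = 0b0011.
P'5: 0b0010 ⊕ 0b0100 ⊕ 0b0101 = 0b0011.
P'6: 0b1100 ⊕ 0b0100 ⊕ 0b0100 = 0b1100.

P'1 = 0b0101, P'2 = 0b0010, P'3 = 0b0001, P'4 = 0b0011, P'5 = 0b0011, P'6 = 0b1100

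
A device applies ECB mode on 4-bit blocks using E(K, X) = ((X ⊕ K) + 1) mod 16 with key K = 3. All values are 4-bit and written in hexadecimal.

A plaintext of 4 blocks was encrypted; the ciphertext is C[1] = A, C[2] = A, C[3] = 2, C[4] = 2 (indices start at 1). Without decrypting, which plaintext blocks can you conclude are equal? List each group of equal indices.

ECB encrypts each block independently with the same key, so equal ciphertext blocks imply equal plaintext blocks.
C[1] = C[2] = A, so P[1] = P[2].
C[3] = C[4] = 2, so P[3] = P[4].

P[1] = P[2]; P[3] = P[4]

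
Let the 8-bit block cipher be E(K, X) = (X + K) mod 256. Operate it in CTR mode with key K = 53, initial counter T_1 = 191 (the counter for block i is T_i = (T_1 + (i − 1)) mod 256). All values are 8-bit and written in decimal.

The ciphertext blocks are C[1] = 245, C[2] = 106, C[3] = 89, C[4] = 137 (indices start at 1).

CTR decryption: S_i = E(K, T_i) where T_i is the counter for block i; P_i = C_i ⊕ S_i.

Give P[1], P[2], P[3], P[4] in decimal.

P[1] = 1, P[2] = 159, P[3] = 175, P[4] = 126

P[1]: T = 191, S = E(K, T) = 244; 245 ⊕ 244 = 1.
P[2]: T = 192, S = E(K, T) = 245; 106 ⊕ 245 = 159.
P[3]: T = 193, S = E(K, T) = 246; 89 ⊕ 246 = 175.
P[4]: T = 194, S = E(K, T) = 247; 137 ⊕ 247 = 126.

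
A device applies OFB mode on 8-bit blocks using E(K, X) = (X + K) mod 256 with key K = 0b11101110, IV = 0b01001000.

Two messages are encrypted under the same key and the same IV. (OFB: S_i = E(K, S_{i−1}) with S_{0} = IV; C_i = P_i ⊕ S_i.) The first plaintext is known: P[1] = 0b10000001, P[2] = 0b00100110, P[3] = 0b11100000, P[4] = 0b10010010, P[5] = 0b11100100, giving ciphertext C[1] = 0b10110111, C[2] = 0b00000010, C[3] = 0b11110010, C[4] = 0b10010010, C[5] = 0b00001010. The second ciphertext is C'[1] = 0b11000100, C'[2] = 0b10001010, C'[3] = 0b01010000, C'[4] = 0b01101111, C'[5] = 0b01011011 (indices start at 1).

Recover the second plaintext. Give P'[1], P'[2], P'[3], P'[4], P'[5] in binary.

In OFB with a reused IV, both messages share the same keystream S_i, so C_i ⊕ C'_i = P_i ⊕ P'_i and thus P'_i = P_i ⊕ C_i ⊕ C'_i.
P'[1]: 0b10000001 ⊕ 0b10110111 ⊕ 0b11000100 = 0b11110010.
P'[2]: 0b00100110 ⊕ 0b00000010 ⊕ 0b10001010 = 0b10101110.
P'[3]: 0b11100000 ⊕ 0b11110010 ⊕ 0b01010000 = 0b01000010.
P'[4]: 0b10010010 ⊕ 0b10010010 ⊕ 0b01101111 = 0b01101111.
P'[5]: 0b11100100 ⊕ 0b00001010 ⊕ 0b01011011 = 0b10110101.

P'[1] = 0b11110010, P'[2] = 0b10101110, P'[3] = 0b01000010, P'[4] = 0b01101111, P'[5] = 0b10110101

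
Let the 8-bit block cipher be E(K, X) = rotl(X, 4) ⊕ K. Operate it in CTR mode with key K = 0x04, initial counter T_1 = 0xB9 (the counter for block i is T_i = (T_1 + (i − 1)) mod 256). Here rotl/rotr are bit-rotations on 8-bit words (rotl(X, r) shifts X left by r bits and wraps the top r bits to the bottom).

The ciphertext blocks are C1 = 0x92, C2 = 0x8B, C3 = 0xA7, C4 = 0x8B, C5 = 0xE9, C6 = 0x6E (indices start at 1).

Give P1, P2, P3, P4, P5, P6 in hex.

CTR decryption: S_i = E(K, T_i) where T_i is the counter for block i; P_i = C_i ⊕ S_i.
P1: T = 0xB9, S = E(K, T) = 0x9F; 0x92 ⊕ 0x9F = 0x0D.
P2: T = 0xBA, S = E(K, T) = 0xAF; 0x8B ⊕ 0xAF = 0x24.
P3: T = 0xBB, S = E(K, T) = 0xBF; 0xA7 ⊕ 0xBF = 0x18.
P4: T = 0xBC, S = E(K, T) = 0xCF; 0x8B ⊕ 0xCF = 0x44.
P5: T = 0xBD, S = E(K, T) = 0xDF; 0xE9 ⊕ 0xDF = 0x36.
P6: T = 0xBE, S = E(K, T) = 0xEF; 0x6E ⊕ 0xEF = 0x81.

P1 = 0x0D, P2 = 0x24, P3 = 0x18, P4 = 0x44, P5 = 0x36, P6 = 0x81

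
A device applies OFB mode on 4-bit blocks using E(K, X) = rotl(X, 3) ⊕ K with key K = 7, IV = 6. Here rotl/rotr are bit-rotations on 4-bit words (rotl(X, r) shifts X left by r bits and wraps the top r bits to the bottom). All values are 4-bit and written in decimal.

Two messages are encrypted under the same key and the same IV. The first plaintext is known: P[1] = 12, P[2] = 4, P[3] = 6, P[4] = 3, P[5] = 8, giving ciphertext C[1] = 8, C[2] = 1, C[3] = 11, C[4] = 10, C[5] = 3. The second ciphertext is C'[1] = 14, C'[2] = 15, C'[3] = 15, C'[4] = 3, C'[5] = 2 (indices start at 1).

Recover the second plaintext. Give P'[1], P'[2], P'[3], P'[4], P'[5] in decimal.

In OFB with a reused IV, both messages share the same keystream S_i, so C_i ⊕ C'_i = P_i ⊕ P'_i and thus P'_i = P_i ⊕ C_i ⊕ C'_i.
P'[1]: 12 ⊕ 8 ⊕ 14 = 10.
P'[2]: 4 ⊕ 1 ⊕ 15 = 10.
P'[3]: 6 ⊕ 11 ⊕ 15 = 2.
P'[4]: 3 ⊕ 10 ⊕ 3 = 10.
P'[5]: 8 ⊕ 3 ⊕ 2 = 9.

P'[1] = 10, P'[2] = 10, P'[3] = 2, P'[4] = 10, P'[5] = 9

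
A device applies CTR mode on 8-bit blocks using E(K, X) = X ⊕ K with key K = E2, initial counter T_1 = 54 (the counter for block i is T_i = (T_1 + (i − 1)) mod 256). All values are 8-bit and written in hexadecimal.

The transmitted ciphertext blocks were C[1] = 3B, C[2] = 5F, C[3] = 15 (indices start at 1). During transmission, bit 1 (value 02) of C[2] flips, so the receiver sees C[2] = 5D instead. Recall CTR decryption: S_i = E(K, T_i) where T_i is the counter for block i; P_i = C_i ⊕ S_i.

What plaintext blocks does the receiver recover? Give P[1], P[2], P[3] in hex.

P[1] = 8D, P[2] = EA, P[3] = A1

Only C[2] changed, to 5D. In CTR, a change in C_i flips the same bit in P_i only; the keystream is unaffected. Decrypting the received ciphertext:
P[1]: T = 54, S = E(K, T) = B6; 3B ⊕ B6 = 8D.
P[2]: T = 55, S = E(K, T) = B7; 5D ⊕ B7 = EA.
P[3]: T = 56, S = E(K, T) = B4; 15 ⊕ B4 = A1.
Blocks that differ from the original plaintext: P[2].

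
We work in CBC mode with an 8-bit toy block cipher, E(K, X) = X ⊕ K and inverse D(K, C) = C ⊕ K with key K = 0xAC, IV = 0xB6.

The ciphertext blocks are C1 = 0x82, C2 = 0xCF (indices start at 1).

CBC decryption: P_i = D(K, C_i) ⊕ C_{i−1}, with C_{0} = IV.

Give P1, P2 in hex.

P1: D(K, 0x82) = 0x2E; 0x2E ⊕ 0xB6 = 0x98.
P2: D(K, 0xCF) = 0x63; 0x63 ⊕ 0x82 = 0xE1.

P1 = 0x98, P2 = 0xE1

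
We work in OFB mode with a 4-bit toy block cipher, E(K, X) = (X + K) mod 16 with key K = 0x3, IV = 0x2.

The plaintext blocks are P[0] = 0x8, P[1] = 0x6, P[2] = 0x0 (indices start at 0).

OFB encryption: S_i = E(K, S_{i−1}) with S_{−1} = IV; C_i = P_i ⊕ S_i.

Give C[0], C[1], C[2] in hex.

C[0]: S = E(K, 0x2) = 0x5; 0x8 ⊕ 0x5 = 0xD.
C[1]: S = E(K, 0x5) = 0x8; 0x6 ⊕ 0x8 = 0xE.
C[2]: S = E(K, 0x8) = 0xB; 0x0 ⊕ 0xB = 0xB.

C[0] = 0xD, C[1] = 0xE, C[2] = 0xB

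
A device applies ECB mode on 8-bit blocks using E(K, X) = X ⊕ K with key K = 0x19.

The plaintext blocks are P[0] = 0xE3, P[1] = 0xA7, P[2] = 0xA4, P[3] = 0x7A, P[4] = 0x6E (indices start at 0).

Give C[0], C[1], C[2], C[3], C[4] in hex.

C[0] = 0xFA, C[1] = 0xBE, C[2] = 0xBD, C[3] = 0x63, C[4] = 0x77

ECB encryption: C_i = E(K, P_i).
C[0]: E(K, 0xE3) = 0xFA.
C[1]: E(K, 0xA7) = 0xBE.
C[2]: E(K, 0xA4) = 0xBD.
C[3]: E(K, 0x7A) = 0x63.
C[4]: E(K, 0x6E) = 0x77.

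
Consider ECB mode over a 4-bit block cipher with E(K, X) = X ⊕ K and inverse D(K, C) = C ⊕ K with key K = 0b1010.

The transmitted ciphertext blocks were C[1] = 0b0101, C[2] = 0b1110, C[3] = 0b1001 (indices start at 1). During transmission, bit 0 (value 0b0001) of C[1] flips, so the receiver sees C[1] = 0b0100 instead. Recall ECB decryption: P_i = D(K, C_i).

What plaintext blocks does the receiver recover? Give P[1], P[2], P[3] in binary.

P[1] = 0b1110, P[2] = 0b0100, P[3] = 0b0011

Only C[1] changed, to 0b0100. In ECB, a change in C_i affects only P_i. Decrypting the received ciphertext:
P[1]: D(K, 0b0100) = 0b1110.
P[2]: D(K, 0b1110) = 0b0100.
P[3]: D(K, 0b1001) = 0b0011.
Blocks that differ from the original plaintext: P[1].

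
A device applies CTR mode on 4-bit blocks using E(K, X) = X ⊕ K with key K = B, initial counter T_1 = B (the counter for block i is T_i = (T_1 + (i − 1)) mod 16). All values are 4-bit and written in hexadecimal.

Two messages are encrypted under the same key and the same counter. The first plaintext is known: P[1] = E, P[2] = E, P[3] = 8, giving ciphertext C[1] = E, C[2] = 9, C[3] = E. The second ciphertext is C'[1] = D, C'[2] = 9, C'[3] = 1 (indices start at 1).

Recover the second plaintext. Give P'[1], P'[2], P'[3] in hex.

P'[1] = D, P'[2] = E, P'[3] = 7

In CTR with a reused counter, both messages share the same keystream S_i, so C_i ⊕ C'_i = P_i ⊕ P'_i and thus P'_i = P_i ⊕ C_i ⊕ C'_i.
P'[1]: E ⊕ E ⊕ D = D.
P'[2]: E ⊕ 9 ⊕ 9 = E.
P'[3]: 8 ⊕ E ⊕ 1 = 7.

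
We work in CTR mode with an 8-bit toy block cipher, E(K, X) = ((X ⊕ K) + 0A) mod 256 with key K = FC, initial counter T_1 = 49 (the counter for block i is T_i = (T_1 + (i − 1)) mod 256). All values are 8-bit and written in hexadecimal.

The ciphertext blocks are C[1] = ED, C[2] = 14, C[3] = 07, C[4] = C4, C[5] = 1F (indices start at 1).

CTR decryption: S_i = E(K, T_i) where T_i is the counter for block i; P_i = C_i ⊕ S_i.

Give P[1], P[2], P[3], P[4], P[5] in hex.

P[1] = 52, P[2] = D4, P[3] = C6, P[4] = 7E, P[5] = A4

P[1]: T = 49, S = E(K, T) = BF; ED ⊕ BF = 52.
P[2]: T = 4A, S = E(K, T) = C0; 14 ⊕ C0 = D4.
P[3]: T = 4B, S = E(K, T) = C1; 07 ⊕ C1 = C6.
P[4]: T = 4C, S = E(K, T) = BA; C4 ⊕ BA = 7E.
P[5]: T = 4D, S = E(K, T) = BB; 1F ⊕ BB = A4.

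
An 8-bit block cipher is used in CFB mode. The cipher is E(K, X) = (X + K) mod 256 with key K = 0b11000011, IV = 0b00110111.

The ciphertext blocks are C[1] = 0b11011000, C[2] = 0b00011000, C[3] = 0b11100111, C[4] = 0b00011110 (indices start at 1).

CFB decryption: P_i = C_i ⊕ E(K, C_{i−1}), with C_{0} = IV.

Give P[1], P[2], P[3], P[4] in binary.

P[1]: E(K, 0b00110111) = 0b11111010; 0b11011000 ⊕ 0b11111010 = 0b00100010.
P[2]: E(K, 0b11011000) = 0b10011011; 0b00011000 ⊕ 0b10011011 = 0b10000011.
P[3]: E(K, 0b00011000) = 0b11011011; 0b11100111 ⊕ 0b11011011 = 0b00111100.
P[4]: E(K, 0b11100111) = 0b10101010; 0b00011110 ⊕ 0b10101010 = 0b10110100.

P[1] = 0b00100010, P[2] = 0b10000011, P[3] = 0b00111100, P[4] = 0b10110100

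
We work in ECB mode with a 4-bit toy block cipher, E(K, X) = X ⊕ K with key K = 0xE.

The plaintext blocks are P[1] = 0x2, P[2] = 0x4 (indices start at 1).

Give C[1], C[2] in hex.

C[1] = 0xC, C[2] = 0xA

ECB encryption: C_i = E(K, P_i).
C[1]: E(K, 0x2) = 0xC.
C[2]: E(K, 0x4) = 0xA.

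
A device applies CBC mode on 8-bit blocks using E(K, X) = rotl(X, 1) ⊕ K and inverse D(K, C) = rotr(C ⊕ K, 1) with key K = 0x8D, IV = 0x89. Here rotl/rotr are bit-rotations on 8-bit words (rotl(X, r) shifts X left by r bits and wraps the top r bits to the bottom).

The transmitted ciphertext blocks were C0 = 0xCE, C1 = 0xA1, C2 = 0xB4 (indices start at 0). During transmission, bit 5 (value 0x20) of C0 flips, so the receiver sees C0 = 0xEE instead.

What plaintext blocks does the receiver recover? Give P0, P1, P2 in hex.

P0 = 0x38, P1 = 0xF8, P2 = 0x3D

CBC decryption: P_i = D(K, C_i) ⊕ C_{i−1}, with C_{−1} = IV.
Only C0 changed, to 0xEE. In CBC, a change in C_i garbles P_i and flips the same bit in P_{i+1}. Decrypting the received ciphertext:
P0: D(K, 0xEE) = 0xB1; 0xB1 ⊕ 0x89 = 0x38.
P1: D(K, 0xA1) = 0x16; 0x16 ⊕ 0xEE = 0xF8.
P2: D(K, 0xB4) = 0x9C; 0x9C ⊕ 0xA1 = 0x3D.
Blocks that differ from the original plaintext: P0, P1.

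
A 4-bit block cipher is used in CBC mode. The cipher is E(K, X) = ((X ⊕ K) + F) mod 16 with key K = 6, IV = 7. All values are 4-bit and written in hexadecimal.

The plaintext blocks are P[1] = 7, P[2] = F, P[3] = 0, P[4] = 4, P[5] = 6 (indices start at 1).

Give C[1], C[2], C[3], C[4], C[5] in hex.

CBC encryption: C_i = E(K, P_i ⊕ C_{i−1}), with C_{0} = IV.
C[1]: P[1] ⊕ 7 = 0; E(K, 0) = 5.
C[2]: P[2] ⊕ 5 = A; E(K, A) = B.
C[3]: P[3] ⊕ B = B; E(K, B) = C.
C[4]: P[4] ⊕ C = 8; E(K, 8) = D.
C[5]: P[5] ⊕ D = B; E(K, B) = C.

C[1] = 5, C[2] = B, C[3] = C, C[4] = D, C[5] = C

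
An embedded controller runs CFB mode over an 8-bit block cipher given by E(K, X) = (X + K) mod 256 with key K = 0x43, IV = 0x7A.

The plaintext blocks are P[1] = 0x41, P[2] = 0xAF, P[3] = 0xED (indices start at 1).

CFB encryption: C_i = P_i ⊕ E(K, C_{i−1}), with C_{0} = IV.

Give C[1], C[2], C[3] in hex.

C[1] = 0xFC, C[2] = 0x90, C[3] = 0x3E

C[1]: E(K, 0x7A) = 0xBD; 0x41 ⊕ 0xBD = 0xFC.
C[2]: E(K, 0xFC) = 0x3F; 0xAF ⊕ 0x3F = 0x90.
C[3]: E(K, 0x90) = 0xD3; 0xED ⊕ 0xD3 = 0x3E.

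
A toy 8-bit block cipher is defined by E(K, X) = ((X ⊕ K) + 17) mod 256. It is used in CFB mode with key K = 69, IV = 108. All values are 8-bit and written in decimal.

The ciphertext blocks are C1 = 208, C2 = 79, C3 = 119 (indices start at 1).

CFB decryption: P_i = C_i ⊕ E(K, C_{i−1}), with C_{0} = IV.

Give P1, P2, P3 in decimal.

P1: E(K, 108) = 58; 208 ⊕ 58 = 234.
P2: E(K, 208) = 166; 79 ⊕ 166 = 233.
P3: E(K, 79) = 27; 119 ⊕ 27 = 108.

P1 = 234, P2 = 233, P3 = 108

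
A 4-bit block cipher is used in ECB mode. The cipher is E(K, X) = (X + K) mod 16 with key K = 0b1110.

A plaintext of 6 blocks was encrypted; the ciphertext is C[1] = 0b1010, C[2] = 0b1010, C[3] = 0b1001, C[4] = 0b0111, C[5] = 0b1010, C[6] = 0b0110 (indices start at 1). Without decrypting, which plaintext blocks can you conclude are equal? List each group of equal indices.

P[1] = P[2] = P[5]

ECB encrypts each block independently with the same key, so equal ciphertext blocks imply equal plaintext blocks.
C[1] = C[2] = C[5] = 0b1010, so P[1] = P[2] = P[5].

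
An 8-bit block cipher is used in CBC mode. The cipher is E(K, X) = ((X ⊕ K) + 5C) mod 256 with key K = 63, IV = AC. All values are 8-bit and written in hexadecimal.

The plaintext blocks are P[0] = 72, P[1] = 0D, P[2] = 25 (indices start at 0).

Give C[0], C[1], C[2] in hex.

C[0] = 19, C[1] = D3, C[2] = F1

CBC encryption: C_i = E(K, P_i ⊕ C_{i−1}), with C_{−1} = IV.
C[0]: P[0] ⊕ AC = DE; E(K, DE) = 19.
C[1]: P[1] ⊕ 19 = 14; E(K, 14) = D3.
C[2]: P[2] ⊕ D3 = F6; E(K, F6) = F1.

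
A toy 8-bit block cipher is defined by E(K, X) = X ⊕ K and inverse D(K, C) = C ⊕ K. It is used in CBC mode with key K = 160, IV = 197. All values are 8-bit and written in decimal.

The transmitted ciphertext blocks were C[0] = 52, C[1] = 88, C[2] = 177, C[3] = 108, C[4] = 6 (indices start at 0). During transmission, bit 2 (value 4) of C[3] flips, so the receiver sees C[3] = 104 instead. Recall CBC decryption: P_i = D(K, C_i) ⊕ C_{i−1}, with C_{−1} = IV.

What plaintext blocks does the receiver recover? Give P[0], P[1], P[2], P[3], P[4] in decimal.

Only C[3] changed, to 104. In CBC, a change in C_i garbles P_i and flips the same bit in P_{i+1}. Decrypting the received ciphertext:
P[0]: D(K, 52) = 148; 148 ⊕ 197 = 81.
P[1]: D(K, 88) = 248; 248 ⊕ 52 = 204.
P[2]: D(K, 177) = 17; 17 ⊕ 88 = 73.
P[3]: D(K, 104) = 200; 200 ⊕ 177 = 121.
P[4]: D(K, 6) = 166; 166 ⊕ 104 = 206.
Blocks that differ from the original plaintext: P[3], P[4].

P[0] = 81, P[1] = 204, P[2] = 73, P[3] = 121, P[4] = 206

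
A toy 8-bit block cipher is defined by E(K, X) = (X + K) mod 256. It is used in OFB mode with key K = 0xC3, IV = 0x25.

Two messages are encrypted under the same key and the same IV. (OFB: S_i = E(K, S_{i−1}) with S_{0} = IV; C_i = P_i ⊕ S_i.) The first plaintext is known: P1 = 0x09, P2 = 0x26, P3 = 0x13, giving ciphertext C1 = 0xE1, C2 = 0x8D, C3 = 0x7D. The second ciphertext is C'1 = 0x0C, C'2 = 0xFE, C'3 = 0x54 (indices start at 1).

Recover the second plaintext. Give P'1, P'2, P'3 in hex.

In OFB with a reused IV, both messages share the same keystream S_i, so C_i ⊕ C'_i = P_i ⊕ P'_i and thus P'_i = P_i ⊕ C_i ⊕ C'_i.
P'1: 0x09 ⊕ 0xE1 ⊕ 0x0C = 0xE4.
P'2: 0x26 ⊕ 0x8D ⊕ 0xFE = 0x55.
P'3: 0x13 ⊕ 0x7D ⊕ 0x54 = 0x3A.

P'1 = 0xE4, P'2 = 0x55, P'3 = 0x3A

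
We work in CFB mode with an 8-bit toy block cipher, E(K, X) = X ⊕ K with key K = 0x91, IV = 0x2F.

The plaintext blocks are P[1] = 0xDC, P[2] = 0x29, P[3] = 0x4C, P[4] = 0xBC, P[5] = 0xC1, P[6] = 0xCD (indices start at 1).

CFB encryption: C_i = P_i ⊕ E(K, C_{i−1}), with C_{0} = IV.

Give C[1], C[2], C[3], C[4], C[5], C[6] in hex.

C[1] = 0x62, C[2] = 0xDA, C[3] = 0x07, C[4] = 0x2A, C[5] = 0x7A, C[6] = 0x26

C[1]: E(K, 0x2F) = 0xBE; 0xDC ⊕ 0xBE = 0x62.
C[2]: E(K, 0x62) = 0xF3; 0x29 ⊕ 0xF3 = 0xDA.
C[3]: E(K, 0xDA) = 0x4B; 0x4C ⊕ 0x4B = 0x07.
C[4]: E(K, 0x07) = 0x96; 0xBC ⊕ 0x96 = 0x2A.
C[5]: E(K, 0x2A) = 0xBB; 0xC1 ⊕ 0xBB = 0x7A.
C[6]: E(K, 0x7A) = 0xEB; 0xCD ⊕ 0xEB = 0x26.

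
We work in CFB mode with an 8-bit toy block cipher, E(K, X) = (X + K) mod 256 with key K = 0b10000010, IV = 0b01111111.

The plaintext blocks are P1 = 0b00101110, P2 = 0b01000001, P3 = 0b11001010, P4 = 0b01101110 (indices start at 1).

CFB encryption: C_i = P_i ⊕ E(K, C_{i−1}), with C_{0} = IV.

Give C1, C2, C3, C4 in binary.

C1: E(K, 0b01111111) = 0b00000001; 0b00101110 ⊕ 0b00000001 = 0b00101111.
C2: E(K, 0b00101111) = 0b10110001; 0b01000001 ⊕ 0b10110001 = 0b11110000.
C3: E(K, 0b11110000) = 0b01110010; 0b11001010 ⊕ 0b01110010 = 0b10111000.
C4: E(K, 0b10111000) = 0b00111010; 0b01101110 ⊕ 0b00111010 = 0b01010100.

C1 = 0b00101111, C2 = 0b11110000, C3 = 0b10111000, C4 = 0b01010100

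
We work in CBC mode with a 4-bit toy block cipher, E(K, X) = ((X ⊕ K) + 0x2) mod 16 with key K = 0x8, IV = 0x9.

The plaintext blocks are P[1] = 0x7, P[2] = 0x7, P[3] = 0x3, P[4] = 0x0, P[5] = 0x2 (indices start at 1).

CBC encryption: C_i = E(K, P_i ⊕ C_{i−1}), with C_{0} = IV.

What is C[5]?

C[1]: P[1] ⊕ 0x9 = 0xE; E(K, 0xE) = 0x8.
C[2]: P[2] ⊕ 0x8 = 0xF; E(K, 0xF) = 0x9.
C[3]: P[3] ⊕ 0x9 = 0xA; E(K, 0xA) = 0x4.
C[4]: P[4] ⊕ 0x4 = 0x4; E(K, 0x4) = 0xE.
C[5]: P[5] ⊕ 0xE = 0xC; E(K, 0xC) = 0x6.

C[5] = 0x6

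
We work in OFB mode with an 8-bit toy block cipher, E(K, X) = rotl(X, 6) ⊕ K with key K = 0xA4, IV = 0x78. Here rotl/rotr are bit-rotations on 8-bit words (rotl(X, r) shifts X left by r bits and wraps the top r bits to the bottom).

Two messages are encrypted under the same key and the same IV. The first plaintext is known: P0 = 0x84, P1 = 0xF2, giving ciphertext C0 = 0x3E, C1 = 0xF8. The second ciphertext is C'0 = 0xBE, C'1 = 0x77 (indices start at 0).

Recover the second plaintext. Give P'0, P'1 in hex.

In OFB with a reused IV, both messages share the same keystream S_i, so C_i ⊕ C'_i = P_i ⊕ P'_i and thus P'_i = P_i ⊕ C_i ⊕ C'_i.
P'0: 0x84 ⊕ 0x3E ⊕ 0xBE = 0x04.
P'1: 0xF2 ⊕ 0xF8 ⊕ 0x77 = 0x7D.

P'0 = 0x04, P'1 = 0x7D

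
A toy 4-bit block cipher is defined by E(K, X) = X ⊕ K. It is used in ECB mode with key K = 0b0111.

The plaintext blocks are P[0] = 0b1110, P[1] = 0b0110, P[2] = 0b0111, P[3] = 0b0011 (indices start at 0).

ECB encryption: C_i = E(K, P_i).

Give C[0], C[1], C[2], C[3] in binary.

C[0] = 0b1001, C[1] = 0b0001, C[2] = 0b0000, C[3] = 0b0100

C[0]: E(K, 0b1110) = 0b1001.
C[1]: E(K, 0b0110) = 0b0001.
C[2]: E(K, 0b0111) = 0b0000.
C[3]: E(K, 0b0011) = 0b0100.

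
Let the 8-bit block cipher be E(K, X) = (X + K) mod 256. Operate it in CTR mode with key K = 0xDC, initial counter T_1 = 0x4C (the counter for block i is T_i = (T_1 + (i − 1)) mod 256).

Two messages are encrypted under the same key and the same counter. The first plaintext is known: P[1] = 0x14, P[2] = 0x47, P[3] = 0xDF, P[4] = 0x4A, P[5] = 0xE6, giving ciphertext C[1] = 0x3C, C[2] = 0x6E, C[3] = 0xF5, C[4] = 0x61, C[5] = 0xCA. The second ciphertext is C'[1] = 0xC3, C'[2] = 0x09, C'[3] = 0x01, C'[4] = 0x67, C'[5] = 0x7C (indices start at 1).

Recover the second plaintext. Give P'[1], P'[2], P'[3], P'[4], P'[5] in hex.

P'[1] = 0xEB, P'[2] = 0x20, P'[3] = 0x2B, P'[4] = 0x4C, P'[5] = 0x50

In CTR with a reused counter, both messages share the same keystream S_i, so C_i ⊕ C'_i = P_i ⊕ P'_i and thus P'_i = P_i ⊕ C_i ⊕ C'_i.
P'[1]: 0x14 ⊕ 0x3C ⊕ 0xC3 = 0xEB.
P'[2]: 0x47 ⊕ 0x6E ⊕ 0x09 = 0x20.
P'[3]: 0xDF ⊕ 0xF5 ⊕ 0x01 = 0x2B.
P'[4]: 0x4A ⊕ 0x61 ⊕ 0x67 = 0x4C.
P'[5]: 0xE6 ⊕ 0xCA ⊕ 0x7C = 0x50.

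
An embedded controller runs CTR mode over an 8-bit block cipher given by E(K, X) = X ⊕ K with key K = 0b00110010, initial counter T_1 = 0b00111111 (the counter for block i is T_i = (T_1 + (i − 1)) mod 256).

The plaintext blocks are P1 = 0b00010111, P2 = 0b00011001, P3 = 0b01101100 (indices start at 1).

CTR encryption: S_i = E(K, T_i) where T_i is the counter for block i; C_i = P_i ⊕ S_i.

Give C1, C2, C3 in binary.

C1 = 0b00011010, C2 = 0b01101011, C3 = 0b00011111

C1: T = 0b00111111, S = E(K, T) = 0b00001101; 0b00010111 ⊕ 0b00001101 = 0b00011010.
C2: T = 0b01000000, S = E(K, T) = 0b01110010; 0b00011001 ⊕ 0b01110010 = 0b01101011.
C3: T = 0b01000001, S = E(K, T) = 0b01110011; 0b01101100 ⊕ 0b01110011 = 0b00011111.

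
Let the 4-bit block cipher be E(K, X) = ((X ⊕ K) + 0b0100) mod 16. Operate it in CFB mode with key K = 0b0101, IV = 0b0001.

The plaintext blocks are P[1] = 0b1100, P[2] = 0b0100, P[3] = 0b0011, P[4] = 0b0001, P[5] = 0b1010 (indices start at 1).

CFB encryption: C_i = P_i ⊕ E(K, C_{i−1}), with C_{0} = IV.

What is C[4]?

C[4] = 0b0011

C[1]: E(K, 0b0001) = 0b1000; 0b1100 ⊕ 0b1000 = 0b0100.
C[2]: E(K, 0b0100) = 0b0101; 0b0100 ⊕ 0b0101 = 0b0001.
C[3]: E(K, 0b0001) = 0b1000; 0b0011 ⊕ 0b1000 = 0b1011.
C[4]: E(K, 0b1011) = 0b0010; 0b0001 ⊕ 0b0010 = 0b0011.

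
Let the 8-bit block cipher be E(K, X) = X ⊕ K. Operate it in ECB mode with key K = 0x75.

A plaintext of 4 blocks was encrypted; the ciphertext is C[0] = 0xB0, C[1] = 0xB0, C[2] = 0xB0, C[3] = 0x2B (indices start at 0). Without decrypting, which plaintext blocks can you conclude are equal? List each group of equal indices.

ECB encrypts each block independently with the same key, so equal ciphertext blocks imply equal plaintext blocks.
C[0] = C[1] = C[2] = 0xB0, so P[0] = P[1] = P[2].

P[0] = P[1] = P[2]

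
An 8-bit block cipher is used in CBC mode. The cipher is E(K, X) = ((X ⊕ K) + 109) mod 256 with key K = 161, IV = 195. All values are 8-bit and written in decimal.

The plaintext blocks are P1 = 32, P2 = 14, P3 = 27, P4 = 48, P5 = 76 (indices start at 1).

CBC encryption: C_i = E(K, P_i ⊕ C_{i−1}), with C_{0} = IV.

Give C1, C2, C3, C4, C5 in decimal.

C1 = 175, C2 = 109, C3 = 68, C4 = 66, C5 = 28

C1: P1 ⊕ 195 = 227; E(K, 227) = 175.
C2: P2 ⊕ 175 = 161; E(K, 161) = 109.
C3: P3 ⊕ 109 = 118; E(K, 118) = 68.
C4: P4 ⊕ 68 = 116; E(K, 116) = 66.
C5: P5 ⊕ 66 = 14; E(K, 14) = 28.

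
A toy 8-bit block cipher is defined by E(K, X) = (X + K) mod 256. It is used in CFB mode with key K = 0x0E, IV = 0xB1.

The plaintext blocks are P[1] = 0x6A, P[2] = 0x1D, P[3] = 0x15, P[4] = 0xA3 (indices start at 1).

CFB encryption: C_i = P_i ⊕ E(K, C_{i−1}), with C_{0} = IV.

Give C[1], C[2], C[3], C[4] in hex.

C[1] = 0xD5, C[2] = 0xFE, C[3] = 0x19, C[4] = 0x84

C[1]: E(K, 0xB1) = 0xBF; 0x6A ⊕ 0xBF = 0xD5.
C[2]: E(K, 0xD5) = 0xE3; 0x1D ⊕ 0xE3 = 0xFE.
C[3]: E(K, 0xFE) = 0x0C; 0x15 ⊕ 0x0C = 0x19.
C[4]: E(K, 0x19) = 0x27; 0xA3 ⊕ 0x27 = 0x84.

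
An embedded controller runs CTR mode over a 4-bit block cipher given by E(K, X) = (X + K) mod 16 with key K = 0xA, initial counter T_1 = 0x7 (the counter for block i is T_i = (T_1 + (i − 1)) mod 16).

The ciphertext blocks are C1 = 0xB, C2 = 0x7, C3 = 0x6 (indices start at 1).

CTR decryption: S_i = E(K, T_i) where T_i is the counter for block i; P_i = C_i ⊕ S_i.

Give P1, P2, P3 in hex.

P1 = 0xA, P2 = 0x5, P3 = 0x5

P1: T = 0x7, S = E(K, T) = 0x1; 0xB ⊕ 0x1 = 0xA.
P2: T = 0x8, S = E(K, T) = 0x2; 0x7 ⊕ 0x2 = 0x5.
P3: T = 0x9, S = E(K, T) = 0x3; 0x6 ⊕ 0x3 = 0x5.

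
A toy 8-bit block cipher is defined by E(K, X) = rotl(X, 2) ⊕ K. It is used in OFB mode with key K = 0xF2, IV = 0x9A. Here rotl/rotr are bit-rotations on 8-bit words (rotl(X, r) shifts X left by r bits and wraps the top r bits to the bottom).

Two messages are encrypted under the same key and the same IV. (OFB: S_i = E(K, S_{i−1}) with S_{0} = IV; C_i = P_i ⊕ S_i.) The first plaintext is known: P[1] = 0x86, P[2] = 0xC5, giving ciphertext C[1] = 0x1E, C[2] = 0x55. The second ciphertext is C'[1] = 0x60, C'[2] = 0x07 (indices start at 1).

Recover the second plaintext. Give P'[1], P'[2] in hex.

In OFB with a reused IV, both messages share the same keystream S_i, so C_i ⊕ C'_i = P_i ⊕ P'_i and thus P'_i = P_i ⊕ C_i ⊕ C'_i.
P'[1]: 0x86 ⊕ 0x1E ⊕ 0x60 = 0xF8.
P'[2]: 0xC5 ⊕ 0x55 ⊕ 0x07 = 0x97.

P'[1] = 0xF8, P'[2] = 0x97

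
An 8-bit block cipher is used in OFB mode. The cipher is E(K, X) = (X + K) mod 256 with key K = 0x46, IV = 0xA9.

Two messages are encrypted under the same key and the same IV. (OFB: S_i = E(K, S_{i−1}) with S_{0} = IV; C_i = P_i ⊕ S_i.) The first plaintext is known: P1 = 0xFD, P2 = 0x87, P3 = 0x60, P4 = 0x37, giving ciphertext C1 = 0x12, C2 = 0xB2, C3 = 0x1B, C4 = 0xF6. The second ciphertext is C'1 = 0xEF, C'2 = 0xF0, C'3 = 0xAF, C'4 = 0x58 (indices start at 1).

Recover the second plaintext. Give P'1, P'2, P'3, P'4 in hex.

P'1 = 0x00, P'2 = 0xC5, P'3 = 0xD4, P'4 = 0x99

In OFB with a reused IV, both messages share the same keystream S_i, so C_i ⊕ C'_i = P_i ⊕ P'_i and thus P'_i = P_i ⊕ C_i ⊕ C'_i.
P'1: 0xFD ⊕ 0x12 ⊕ 0xEF = 0x00.
P'2: 0x87 ⊕ 0xB2 ⊕ 0xF0 = 0xC5.
P'3: 0x60 ⊕ 0x1B ⊕ 0xAF = 0xD4.
P'4: 0x37 ⊕ 0xF6 ⊕ 0x58 = 0x99.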